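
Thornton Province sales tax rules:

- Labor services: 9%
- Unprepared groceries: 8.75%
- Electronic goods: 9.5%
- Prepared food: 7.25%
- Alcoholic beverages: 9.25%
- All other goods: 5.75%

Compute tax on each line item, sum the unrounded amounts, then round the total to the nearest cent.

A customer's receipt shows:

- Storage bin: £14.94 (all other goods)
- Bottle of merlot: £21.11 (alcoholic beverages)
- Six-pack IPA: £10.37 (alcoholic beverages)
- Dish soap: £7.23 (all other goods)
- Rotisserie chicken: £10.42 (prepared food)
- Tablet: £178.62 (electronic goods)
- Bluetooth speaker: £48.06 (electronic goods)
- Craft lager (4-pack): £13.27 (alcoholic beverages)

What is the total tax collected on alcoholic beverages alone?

£4.14

Bottle of merlot £21.11: alcoholic beverages → 9.25% → £1.952675
Six-pack IPA £10.37: alcoholic beverages → 9.25% → £0.959225
Craft lager (4-pack) £13.27: alcoholic beverages → 9.25% → £1.227475
Tax on alcoholic beverages: unrounded sum = £4.139375 → £4.14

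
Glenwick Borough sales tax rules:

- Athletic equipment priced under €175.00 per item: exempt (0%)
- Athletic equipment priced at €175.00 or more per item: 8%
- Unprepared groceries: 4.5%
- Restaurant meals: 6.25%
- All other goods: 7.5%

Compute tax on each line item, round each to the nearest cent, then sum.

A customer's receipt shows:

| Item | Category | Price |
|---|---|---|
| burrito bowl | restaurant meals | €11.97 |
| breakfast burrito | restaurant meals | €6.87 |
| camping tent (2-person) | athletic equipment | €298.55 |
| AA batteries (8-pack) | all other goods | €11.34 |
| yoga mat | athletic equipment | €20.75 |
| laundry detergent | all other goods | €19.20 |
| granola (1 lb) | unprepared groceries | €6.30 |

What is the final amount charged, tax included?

Burrito bowl €11.97: restaurant meals → 6.25% → €0.75
Breakfast burrito €6.87: restaurant meals → 6.25% → €0.43
Camping tent (2-person) €298.55: athletic equipment, €175.00 or more → 8% → €23.88
AA batteries (8-pack) €11.34: all other goods → 7.5% → €0.85
Yoga mat €20.75: athletic equipment, under €175.00 → 0% → €0.00
Laundry detergent €19.20: all other goods → 7.5% → €1.44
Granola (1 lb) €6.30: unprepared groceries → 4.5% → €0.28
Subtotal = €374.98; tax = €27.63; total due = €402.61

€402.61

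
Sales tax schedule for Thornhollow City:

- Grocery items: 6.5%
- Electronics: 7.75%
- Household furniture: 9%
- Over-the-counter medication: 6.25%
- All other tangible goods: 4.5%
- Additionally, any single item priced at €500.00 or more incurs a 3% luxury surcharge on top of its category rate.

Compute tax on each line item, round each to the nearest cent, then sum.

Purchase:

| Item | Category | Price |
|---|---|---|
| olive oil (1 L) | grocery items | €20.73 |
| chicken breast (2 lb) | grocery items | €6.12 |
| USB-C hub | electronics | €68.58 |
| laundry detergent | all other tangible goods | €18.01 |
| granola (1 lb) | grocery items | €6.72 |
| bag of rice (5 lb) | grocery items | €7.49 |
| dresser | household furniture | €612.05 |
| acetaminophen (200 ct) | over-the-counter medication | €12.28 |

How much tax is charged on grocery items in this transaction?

€2.68

Olive oil (1 L) €20.73: grocery items → 6.5% → €1.35
Chicken breast (2 lb) €6.12: grocery items → 6.5% → €0.40
Granola (1 lb) €6.72: grocery items → 6.5% → €0.44
Bag of rice (5 lb) €7.49: grocery items → 6.5% → €0.49
Tax on grocery items = €1.35 + €0.40 + €0.44 + €0.49 = €2.68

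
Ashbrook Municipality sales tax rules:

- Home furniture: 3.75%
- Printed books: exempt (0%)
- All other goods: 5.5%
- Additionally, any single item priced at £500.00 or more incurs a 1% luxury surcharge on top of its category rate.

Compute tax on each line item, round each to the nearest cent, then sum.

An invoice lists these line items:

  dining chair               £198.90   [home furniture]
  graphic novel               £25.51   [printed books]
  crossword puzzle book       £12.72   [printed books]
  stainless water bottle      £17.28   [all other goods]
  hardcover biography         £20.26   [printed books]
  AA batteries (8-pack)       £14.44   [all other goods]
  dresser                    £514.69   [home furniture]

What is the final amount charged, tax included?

Dining chair £198.90: home furniture → 3.75% → £7.46
Graphic novel £25.51: printed books → 0% → £0.00
Crossword puzzle book £12.72: printed books → 0% → £0.00
Stainless water bottle £17.28: all other goods → 5.5% → £0.95
Hardcover biography £20.26: printed books → 0% → £0.00
AA batteries (8-pack) £14.44: all other goods → 5.5% → £0.79
Dresser £514.69: home furniture → 3.75% + 1% surcharge = 4.75% → £24.45
Subtotal = £803.80; tax = £33.65; total due = £837.45

£837.45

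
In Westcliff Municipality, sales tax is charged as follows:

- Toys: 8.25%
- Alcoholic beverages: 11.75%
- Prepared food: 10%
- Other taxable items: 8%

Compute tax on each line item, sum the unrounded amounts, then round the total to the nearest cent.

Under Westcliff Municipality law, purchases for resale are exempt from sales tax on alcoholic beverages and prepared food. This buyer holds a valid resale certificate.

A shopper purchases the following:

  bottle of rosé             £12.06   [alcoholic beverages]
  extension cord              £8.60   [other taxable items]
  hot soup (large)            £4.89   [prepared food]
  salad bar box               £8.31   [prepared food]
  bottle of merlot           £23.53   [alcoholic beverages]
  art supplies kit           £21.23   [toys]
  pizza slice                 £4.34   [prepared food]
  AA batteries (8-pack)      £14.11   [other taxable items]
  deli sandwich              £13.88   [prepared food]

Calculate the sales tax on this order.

£3.57

Bottle of rosé £12.06: alcoholic beverages, buyer-exempt → 0% → £0.00
Extension cord £8.60: other taxable items → 8% → £0.688
Hot soup (large) £4.89: prepared food, buyer-exempt → 0% → £0.00
Salad bar box £8.31: prepared food, buyer-exempt → 0% → £0.00
Bottle of merlot £23.53: alcoholic beverages, buyer-exempt → 0% → £0.00
Art supplies kit £21.23: toys → 8.25% → £1.751475
Pizza slice £4.34: prepared food, buyer-exempt → 0% → £0.00
AA batteries (8-pack) £14.11: other taxable items → 8% → £1.1288
Deli sandwich £13.88: prepared food, buyer-exempt → 0% → £0.00
Unrounded tax sum = £3.568275 → £3.57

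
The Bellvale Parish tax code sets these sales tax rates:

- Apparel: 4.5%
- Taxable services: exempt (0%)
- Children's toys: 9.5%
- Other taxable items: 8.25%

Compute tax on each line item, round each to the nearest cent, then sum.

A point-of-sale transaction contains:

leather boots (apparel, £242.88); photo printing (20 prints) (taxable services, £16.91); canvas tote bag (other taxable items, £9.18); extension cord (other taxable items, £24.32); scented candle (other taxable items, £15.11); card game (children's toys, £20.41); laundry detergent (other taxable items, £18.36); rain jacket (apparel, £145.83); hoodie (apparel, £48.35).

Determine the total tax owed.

£27.14

Leather boots £242.88: apparel → 4.5% → £10.93
Photo printing (20 prints) £16.91: taxable services → 0% → £0.00
Canvas tote bag £9.18: other taxable items → 8.25% → £0.76
Extension cord £24.32: other taxable items → 8.25% → £2.01
Scented candle £15.11: other taxable items → 8.25% → £1.25
Card game £20.41: children's toys → 9.5% → £1.94
Laundry detergent £18.36: other taxable items → 8.25% → £1.51
Rain jacket £145.83: apparel → 4.5% → £6.56
Hoodie £48.35: apparel → 4.5% → £2.18
Total tax = £10.93 + £0.76 + £2.01 + £1.25 + £1.94 + £1.51 + £6.56 + £2.18 = £27.14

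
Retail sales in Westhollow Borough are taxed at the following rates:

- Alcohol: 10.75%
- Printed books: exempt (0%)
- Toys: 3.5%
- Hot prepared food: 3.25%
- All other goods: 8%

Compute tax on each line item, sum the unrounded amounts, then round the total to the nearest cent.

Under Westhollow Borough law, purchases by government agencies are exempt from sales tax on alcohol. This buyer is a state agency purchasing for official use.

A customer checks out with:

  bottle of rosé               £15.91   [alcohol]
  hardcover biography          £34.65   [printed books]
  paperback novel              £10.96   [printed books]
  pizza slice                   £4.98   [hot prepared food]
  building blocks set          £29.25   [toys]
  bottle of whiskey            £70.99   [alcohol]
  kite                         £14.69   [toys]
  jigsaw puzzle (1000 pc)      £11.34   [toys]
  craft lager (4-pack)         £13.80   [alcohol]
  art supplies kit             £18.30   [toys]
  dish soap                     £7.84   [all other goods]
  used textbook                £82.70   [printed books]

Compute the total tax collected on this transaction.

Bottle of rosé £15.91: alcohol, buyer-exempt → 0% → £0.00
Hardcover biography £34.65: printed books → 0% → £0.00
Paperback novel £10.96: printed books → 0% → £0.00
Pizza slice £4.98: hot prepared food → 3.25% → £0.16185
Building blocks set £29.25: toys → 3.5% → £1.02375
Bottle of whiskey £70.99: alcohol, buyer-exempt → 0% → £0.00
Kite £14.69: toys → 3.5% → £0.51415
Jigsaw puzzle (1000 pc) £11.34: toys → 3.5% → £0.3969
Craft lager (4-pack) £13.80: alcohol, buyer-exempt → 0% → £0.00
Art supplies kit £18.30: toys → 3.5% → £0.6405
Dish soap £7.84: all other goods → 8% → £0.6272
Used textbook £82.70: printed books → 0% → £0.00
Unrounded tax sum = £3.36435 → £3.36

£3.36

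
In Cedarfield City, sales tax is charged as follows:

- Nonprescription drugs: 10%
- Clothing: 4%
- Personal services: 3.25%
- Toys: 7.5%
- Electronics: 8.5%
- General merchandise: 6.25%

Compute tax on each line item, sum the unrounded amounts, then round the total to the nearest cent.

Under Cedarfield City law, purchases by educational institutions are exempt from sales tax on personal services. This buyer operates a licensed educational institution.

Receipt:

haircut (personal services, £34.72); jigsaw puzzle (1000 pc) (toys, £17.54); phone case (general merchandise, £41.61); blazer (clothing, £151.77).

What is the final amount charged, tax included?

Haircut £34.72: personal services, buyer-exempt → 0% → £0.00
Jigsaw puzzle (1000 pc) £17.54: toys → 7.5% → £1.3155
Phone case £41.61: general merchandise → 6.25% → £2.600625
Blazer £151.77: clothing → 4% → £6.0708
Subtotal = £245.64; unrounded tax = £9.986925 → £9.99; total due = £255.63

£255.63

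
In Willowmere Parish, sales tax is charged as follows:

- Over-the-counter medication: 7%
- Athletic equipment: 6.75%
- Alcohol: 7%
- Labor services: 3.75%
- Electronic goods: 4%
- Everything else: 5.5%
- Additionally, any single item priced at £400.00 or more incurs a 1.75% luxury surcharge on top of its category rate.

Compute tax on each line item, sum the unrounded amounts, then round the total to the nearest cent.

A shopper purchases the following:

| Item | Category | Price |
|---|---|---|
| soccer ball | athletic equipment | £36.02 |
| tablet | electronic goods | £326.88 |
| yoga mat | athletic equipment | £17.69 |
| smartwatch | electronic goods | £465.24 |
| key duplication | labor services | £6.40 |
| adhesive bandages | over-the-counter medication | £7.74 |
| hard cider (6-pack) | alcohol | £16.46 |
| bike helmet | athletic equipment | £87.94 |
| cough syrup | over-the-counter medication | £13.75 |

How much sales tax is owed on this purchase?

£52.28

Soccer ball £36.02: athletic equipment → 6.75% → £2.43135
Tablet £326.88: electronic goods → 4% → £13.0752
Yoga mat £17.69: athletic equipment → 6.75% → £1.194075
Smartwatch £465.24: electronic goods → 4% + 1.75% surcharge = 5.75% → £26.7513
Key duplication £6.40: labor services → 3.75% → £0.24
Adhesive bandages £7.74: over-the-counter medication → 7% → £0.5418
Hard cider (6-pack) £16.46: alcohol → 7% → £1.1522
Bike helmet £87.94: athletic equipment → 6.75% → £5.93595
Cough syrup £13.75: over-the-counter medication → 7% → £0.9625
Unrounded tax sum = £52.284375 → £52.28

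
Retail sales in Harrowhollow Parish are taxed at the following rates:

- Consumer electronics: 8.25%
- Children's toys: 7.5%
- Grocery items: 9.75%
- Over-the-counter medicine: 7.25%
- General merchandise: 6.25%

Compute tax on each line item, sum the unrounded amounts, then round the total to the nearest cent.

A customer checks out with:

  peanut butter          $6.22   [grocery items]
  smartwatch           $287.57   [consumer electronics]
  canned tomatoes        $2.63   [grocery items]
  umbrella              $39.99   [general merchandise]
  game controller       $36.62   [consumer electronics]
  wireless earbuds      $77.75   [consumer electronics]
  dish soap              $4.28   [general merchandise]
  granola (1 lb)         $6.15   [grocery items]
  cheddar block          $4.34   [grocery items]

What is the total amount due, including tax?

$503.36

Peanut butter $6.22: grocery items → 9.75% → $0.60645
Smartwatch $287.57: consumer electronics → 8.25% → $23.724525
Canned tomatoes $2.63: grocery items → 9.75% → $0.256425
Umbrella $39.99: general merchandise → 6.25% → $2.499375
Game controller $36.62: consumer electronics → 8.25% → $3.02115
Wireless earbuds $77.75: consumer electronics → 8.25% → $6.414375
Dish soap $4.28: general merchandise → 6.25% → $0.2675
Granola (1 lb) $6.15: grocery items → 9.75% → $0.599625
Cheddar block $4.34: grocery items → 9.75% → $0.42315
Subtotal = $465.55; unrounded tax = $37.812575 → $37.81; total due = $503.36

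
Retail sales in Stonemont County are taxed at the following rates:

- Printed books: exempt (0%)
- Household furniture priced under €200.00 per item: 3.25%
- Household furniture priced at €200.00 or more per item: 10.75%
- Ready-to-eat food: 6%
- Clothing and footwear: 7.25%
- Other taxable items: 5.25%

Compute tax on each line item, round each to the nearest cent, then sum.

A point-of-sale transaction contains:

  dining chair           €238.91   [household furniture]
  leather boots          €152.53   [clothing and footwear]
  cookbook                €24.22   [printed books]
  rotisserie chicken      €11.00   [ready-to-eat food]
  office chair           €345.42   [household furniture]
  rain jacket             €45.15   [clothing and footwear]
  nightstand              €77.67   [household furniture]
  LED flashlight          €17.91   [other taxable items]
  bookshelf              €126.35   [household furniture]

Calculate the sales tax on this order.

Dining chair €238.91: household furniture, €200.00 or more → 10.75% → €25.68
Leather boots €152.53: clothing and footwear → 7.25% → €11.06
Cookbook €24.22: printed books → 0% → €0.00
Rotisserie chicken €11.00: ready-to-eat food → 6% → €0.66
Office chair €345.42: household furniture, €200.00 or more → 10.75% → €37.13
Rain jacket €45.15: clothing and footwear → 7.25% → €3.27
Nightstand €77.67: household furniture, under €200.00 → 3.25% → €2.52
LED flashlight €17.91: other taxable items → 5.25% → €0.94
Bookshelf €126.35: household furniture, under €200.00 → 3.25% → €4.11
Total tax = €25.68 + €11.06 + €0.66 + €37.13 + €3.27 + €2.52 + €0.94 + €4.11 = €85.37

€85.37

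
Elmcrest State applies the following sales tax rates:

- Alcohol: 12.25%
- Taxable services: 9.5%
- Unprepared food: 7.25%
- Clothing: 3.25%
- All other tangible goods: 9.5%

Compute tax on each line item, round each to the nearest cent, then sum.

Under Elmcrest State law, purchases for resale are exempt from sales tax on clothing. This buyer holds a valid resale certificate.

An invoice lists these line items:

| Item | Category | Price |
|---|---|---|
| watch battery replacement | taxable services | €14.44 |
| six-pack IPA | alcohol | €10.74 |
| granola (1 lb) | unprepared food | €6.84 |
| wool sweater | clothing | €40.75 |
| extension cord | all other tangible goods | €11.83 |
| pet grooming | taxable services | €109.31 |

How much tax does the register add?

Watch battery replacement €14.44: taxable services → 9.5% → €1.37
Six-pack IPA €10.74: alcohol → 12.25% → €1.32
Granola (1 lb) €6.84: unprepared food → 7.25% → €0.50
Wool sweater €40.75: clothing, buyer-exempt → 0% → €0.00
Extension cord €11.83: all other tangible goods → 9.5% → €1.12
Pet grooming €109.31: taxable services → 9.5% → €10.38
Total tax = €1.37 + €1.32 + €0.50 + €1.12 + €10.38 = €14.69

€14.69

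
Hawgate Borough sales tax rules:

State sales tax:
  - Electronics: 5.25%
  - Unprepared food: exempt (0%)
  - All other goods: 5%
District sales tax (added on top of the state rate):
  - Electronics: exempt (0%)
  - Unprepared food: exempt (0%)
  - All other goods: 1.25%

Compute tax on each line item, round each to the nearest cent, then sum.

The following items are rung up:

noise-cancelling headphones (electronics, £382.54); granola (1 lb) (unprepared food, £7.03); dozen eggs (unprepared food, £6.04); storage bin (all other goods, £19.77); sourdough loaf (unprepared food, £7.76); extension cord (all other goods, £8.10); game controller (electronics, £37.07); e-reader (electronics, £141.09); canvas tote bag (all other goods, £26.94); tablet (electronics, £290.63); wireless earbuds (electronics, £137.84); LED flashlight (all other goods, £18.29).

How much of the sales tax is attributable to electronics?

Noise-cancelling headphones £382.54: electronics → 5.25% + 0% district = 5.25% → £20.08
Game controller £37.07: electronics → 5.25% + 0% district = 5.25% → £1.95
E-reader £141.09: electronics → 5.25% + 0% district = 5.25% → £7.41
Tablet £290.63: electronics → 5.25% + 0% district = 5.25% → £15.26
Wireless earbuds £137.84: electronics → 5.25% + 0% district = 5.25% → £7.24
Tax on electronics = £20.08 + £1.95 + £7.41 + £15.26 + £7.24 = £51.94

£51.94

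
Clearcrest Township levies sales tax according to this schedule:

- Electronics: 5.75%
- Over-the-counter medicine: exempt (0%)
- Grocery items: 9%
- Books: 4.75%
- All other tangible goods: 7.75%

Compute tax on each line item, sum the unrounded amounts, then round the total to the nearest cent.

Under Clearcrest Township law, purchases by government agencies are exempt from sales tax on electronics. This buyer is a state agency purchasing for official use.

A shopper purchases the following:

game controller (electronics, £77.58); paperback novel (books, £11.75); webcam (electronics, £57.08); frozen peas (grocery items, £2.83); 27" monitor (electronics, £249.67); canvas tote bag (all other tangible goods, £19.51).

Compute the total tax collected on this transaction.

Game controller £77.58: electronics, buyer-exempt → 0% → £0.00
Paperback novel £11.75: books → 4.75% → £0.558125
Webcam £57.08: electronics, buyer-exempt → 0% → £0.00
Frozen peas £2.83: grocery items → 9% → £0.2547
27" monitor £249.67: electronics, buyer-exempt → 0% → £0.00
Canvas tote bag £19.51: all other tangible goods → 7.75% → £1.512025
Unrounded tax sum = £2.32485 → £2.32

£2.32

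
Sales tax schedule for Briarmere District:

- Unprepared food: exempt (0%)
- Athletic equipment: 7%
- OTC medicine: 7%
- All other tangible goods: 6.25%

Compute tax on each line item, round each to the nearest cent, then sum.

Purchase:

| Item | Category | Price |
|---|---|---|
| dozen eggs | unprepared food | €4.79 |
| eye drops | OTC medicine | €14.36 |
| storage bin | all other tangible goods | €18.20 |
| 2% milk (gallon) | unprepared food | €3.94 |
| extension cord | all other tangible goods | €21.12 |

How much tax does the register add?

€3.47

Dozen eggs €4.79: unprepared food → 0% → €0.00
Eye drops €14.36: OTC medicine → 7% → €1.01
Storage bin €18.20: all other tangible goods → 6.25% → €1.14
2% milk (gallon) €3.94: unprepared food → 0% → €0.00
Extension cord €21.12: all other tangible goods → 6.25% → €1.32
Total tax = €1.01 + €1.14 + €1.32 = €3.47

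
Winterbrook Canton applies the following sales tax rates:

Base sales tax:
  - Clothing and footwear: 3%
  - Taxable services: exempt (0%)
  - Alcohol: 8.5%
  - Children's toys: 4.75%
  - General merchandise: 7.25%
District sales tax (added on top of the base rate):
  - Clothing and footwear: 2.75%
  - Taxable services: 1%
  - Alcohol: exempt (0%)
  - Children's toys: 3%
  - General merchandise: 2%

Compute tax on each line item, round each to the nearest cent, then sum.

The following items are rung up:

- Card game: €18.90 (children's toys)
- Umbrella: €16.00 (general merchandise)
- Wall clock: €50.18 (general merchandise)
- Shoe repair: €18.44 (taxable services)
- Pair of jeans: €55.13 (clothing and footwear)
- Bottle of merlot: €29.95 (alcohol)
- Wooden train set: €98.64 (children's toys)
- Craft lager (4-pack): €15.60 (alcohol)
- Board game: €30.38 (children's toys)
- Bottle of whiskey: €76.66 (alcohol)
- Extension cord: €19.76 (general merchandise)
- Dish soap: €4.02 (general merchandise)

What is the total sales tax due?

€33.52

Card game €18.90: children's toys → 4.75% + 3% district = 7.75% → €1.46
Umbrella €16.00: general merchandise → 7.25% + 2% district = 9.25% → €1.48
Wall clock €50.18: general merchandise → 7.25% + 2% district = 9.25% → €4.64
Shoe repair €18.44: taxable services → 0% + 1% district = 1% → €0.18
Pair of jeans €55.13: clothing and footwear → 3% + 2.75% district = 5.75% → €3.17
Bottle of merlot €29.95: alcohol → 8.5% + 0% district = 8.5% → €2.55
Wooden train set €98.64: children's toys → 4.75% + 3% district = 7.75% → €7.64
Craft lager (4-pack) €15.60: alcohol → 8.5% + 0% district = 8.5% → €1.33
Board game €30.38: children's toys → 4.75% + 3% district = 7.75% → €2.35
Bottle of whiskey €76.66: alcohol → 8.5% + 0% district = 8.5% → €6.52
Extension cord €19.76: general merchandise → 7.25% + 2% district = 9.25% → €1.83
Dish soap €4.02: general merchandise → 7.25% + 2% district = 9.25% → €0.37
Total tax = €1.46 + €1.48 + €4.64 + €0.18 + €3.17 + €2.55 + €7.64 + €1.33 + €2.35 + €6.52 + €1.83 + €0.37 = €33.52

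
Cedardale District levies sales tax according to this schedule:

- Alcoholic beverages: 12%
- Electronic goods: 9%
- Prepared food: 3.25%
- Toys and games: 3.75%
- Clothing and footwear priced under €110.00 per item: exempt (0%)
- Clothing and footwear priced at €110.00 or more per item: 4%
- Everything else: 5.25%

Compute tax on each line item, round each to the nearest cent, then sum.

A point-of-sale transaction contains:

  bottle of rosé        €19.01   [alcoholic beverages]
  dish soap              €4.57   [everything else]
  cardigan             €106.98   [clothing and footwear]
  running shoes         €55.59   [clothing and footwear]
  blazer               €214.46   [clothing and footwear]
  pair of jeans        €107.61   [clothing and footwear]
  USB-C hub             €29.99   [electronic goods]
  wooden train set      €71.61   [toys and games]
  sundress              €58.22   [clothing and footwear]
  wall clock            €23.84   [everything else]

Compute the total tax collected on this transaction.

Bottle of rosé €19.01: alcoholic beverages → 12% → €2.28
Dish soap €4.57: everything else → 5.25% → €0.24
Cardigan €106.98: clothing and footwear, under €110.00 → 0% → €0.00
Running shoes €55.59: clothing and footwear, under €110.00 → 0% → €0.00
Blazer €214.46: clothing and footwear, €110.00 or more → 4% → €8.58
Pair of jeans €107.61: clothing and footwear, under €110.00 → 0% → €0.00
USB-C hub €29.99: electronic goods → 9% → €2.70
Wooden train set €71.61: toys and games → 3.75% → €2.69
Sundress €58.22: clothing and footwear, under €110.00 → 0% → €0.00
Wall clock €23.84: everything else → 5.25% → €1.25
Total tax = €2.28 + €0.24 + €8.58 + €2.70 + €2.69 + €1.25 = €17.74

€17.74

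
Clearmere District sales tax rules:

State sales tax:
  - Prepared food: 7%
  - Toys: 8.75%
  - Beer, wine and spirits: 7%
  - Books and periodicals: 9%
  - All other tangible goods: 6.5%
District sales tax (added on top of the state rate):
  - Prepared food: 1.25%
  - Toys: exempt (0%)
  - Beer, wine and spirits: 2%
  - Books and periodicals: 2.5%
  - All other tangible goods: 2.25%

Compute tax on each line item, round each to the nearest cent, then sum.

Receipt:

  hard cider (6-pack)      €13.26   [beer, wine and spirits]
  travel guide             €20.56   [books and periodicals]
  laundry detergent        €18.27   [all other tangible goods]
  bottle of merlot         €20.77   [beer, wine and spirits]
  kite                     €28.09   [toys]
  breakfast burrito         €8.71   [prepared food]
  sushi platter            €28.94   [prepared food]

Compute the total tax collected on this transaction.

€12.59

Hard cider (6-pack) €13.26: beer, wine and spirits → 7% + 2% district = 9% → €1.19
Travel guide €20.56: books and periodicals → 9% + 2.5% district = 11.5% → €2.36
Laundry detergent €18.27: all other tangible goods → 6.5% + 2.25% district = 8.75% → €1.60
Bottle of merlot €20.77: beer, wine and spirits → 7% + 2% district = 9% → €1.87
Kite €28.09: toys → 8.75% + 0% district = 8.75% → €2.46
Breakfast burrito €8.71: prepared food → 7% + 1.25% district = 8.25% → €0.72
Sushi platter €28.94: prepared food → 7% + 1.25% district = 8.25% → €2.39
Total tax = €1.19 + €2.36 + €1.60 + €1.87 + €2.46 + €0.72 + €2.39 = €12.59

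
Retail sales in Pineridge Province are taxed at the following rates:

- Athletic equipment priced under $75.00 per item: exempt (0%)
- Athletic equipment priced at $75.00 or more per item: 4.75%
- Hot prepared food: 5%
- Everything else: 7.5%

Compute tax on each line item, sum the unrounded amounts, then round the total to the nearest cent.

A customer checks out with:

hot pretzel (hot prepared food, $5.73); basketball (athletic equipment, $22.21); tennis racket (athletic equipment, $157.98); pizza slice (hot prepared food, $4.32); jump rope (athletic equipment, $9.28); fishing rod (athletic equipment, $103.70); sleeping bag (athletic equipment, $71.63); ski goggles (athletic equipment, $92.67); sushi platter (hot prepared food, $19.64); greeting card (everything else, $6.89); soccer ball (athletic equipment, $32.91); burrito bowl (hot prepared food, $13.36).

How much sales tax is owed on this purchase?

Hot pretzel $5.73: hot prepared food → 5% → $0.2865
Basketball $22.21: athletic equipment, under $75.00 → 0% → $0.00
Tennis racket $157.98: athletic equipment, $75.00 or more → 4.75% → $7.50405
Pizza slice $4.32: hot prepared food → 5% → $0.216
Jump rope $9.28: athletic equipment, under $75.00 → 0% → $0.00
Fishing rod $103.70: athletic equipment, $75.00 or more → 4.75% → $4.92575
Sleeping bag $71.63: athletic equipment, under $75.00 → 0% → $0.00
Ski goggles $92.67: athletic equipment, $75.00 or more → 4.75% → $4.401825
Sushi platter $19.64: hot prepared food → 5% → $0.982
Greeting card $6.89: everything else → 7.5% → $0.51675
Soccer ball $32.91: athletic equipment, under $75.00 → 0% → $0.00
Burrito bowl $13.36: hot prepared food → 5% → $0.668
Unrounded tax sum = $19.500875 → $19.50

$19.50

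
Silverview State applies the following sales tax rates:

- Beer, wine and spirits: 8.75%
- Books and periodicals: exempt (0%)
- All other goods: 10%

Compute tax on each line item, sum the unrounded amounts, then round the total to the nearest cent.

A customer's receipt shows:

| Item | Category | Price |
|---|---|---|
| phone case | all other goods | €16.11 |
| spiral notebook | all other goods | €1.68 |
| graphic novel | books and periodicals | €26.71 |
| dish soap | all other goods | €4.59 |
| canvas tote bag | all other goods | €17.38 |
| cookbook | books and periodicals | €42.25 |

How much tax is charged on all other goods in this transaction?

€3.98

Phone case €16.11: all other goods → 10% → €1.611
Spiral notebook €1.68: all other goods → 10% → €0.168
Dish soap €4.59: all other goods → 10% → €0.459
Canvas tote bag €17.38: all other goods → 10% → €1.738
Tax on all other goods: unrounded sum = €3.976 → €3.98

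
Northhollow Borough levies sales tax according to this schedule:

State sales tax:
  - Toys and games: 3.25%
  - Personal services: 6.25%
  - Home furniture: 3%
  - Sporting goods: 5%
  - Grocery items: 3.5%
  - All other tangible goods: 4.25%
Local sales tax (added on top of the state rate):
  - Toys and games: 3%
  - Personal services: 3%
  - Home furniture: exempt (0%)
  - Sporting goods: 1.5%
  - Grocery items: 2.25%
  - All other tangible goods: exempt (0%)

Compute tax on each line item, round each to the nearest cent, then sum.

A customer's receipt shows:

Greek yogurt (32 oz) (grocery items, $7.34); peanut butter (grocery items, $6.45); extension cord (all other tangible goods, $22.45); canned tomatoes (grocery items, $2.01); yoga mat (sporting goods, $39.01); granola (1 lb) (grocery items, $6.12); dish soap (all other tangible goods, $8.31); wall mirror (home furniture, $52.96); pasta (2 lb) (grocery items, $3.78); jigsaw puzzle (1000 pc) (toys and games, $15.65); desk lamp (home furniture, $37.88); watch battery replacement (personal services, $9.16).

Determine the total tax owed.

Greek yogurt (32 oz) $7.34: grocery items → 3.5% + 2.25% local = 5.75% → $0.42
Peanut butter $6.45: grocery items → 3.5% + 2.25% local = 5.75% → $0.37
Extension cord $22.45: all other tangible goods → 4.25% + 0% local = 4.25% → $0.95
Canned tomatoes $2.01: grocery items → 3.5% + 2.25% local = 5.75% → $0.12
Yoga mat $39.01: sporting goods → 5% + 1.5% local = 6.5% → $2.54
Granola (1 lb) $6.12: grocery items → 3.5% + 2.25% local = 5.75% → $0.35
Dish soap $8.31: all other tangible goods → 4.25% + 0% local = 4.25% → $0.35
Wall mirror $52.96: home furniture → 3% + 0% local = 3% → $1.59
Pasta (2 lb) $3.78: grocery items → 3.5% + 2.25% local = 5.75% → $0.22
Jigsaw puzzle (1000 pc) $15.65: toys and games → 3.25% + 3% local = 6.25% → $0.98
Desk lamp $37.88: home furniture → 3% + 0% local = 3% → $1.14
Watch battery replacement $9.16: personal services → 6.25% + 3% local = 9.25% → $0.85
Total tax = $0.42 + $0.37 + $0.95 + $0.12 + $2.54 + $0.35 + $0.35 + $1.59 + $0.22 + $0.98 + $1.14 + $0.85 = $9.88

$9.88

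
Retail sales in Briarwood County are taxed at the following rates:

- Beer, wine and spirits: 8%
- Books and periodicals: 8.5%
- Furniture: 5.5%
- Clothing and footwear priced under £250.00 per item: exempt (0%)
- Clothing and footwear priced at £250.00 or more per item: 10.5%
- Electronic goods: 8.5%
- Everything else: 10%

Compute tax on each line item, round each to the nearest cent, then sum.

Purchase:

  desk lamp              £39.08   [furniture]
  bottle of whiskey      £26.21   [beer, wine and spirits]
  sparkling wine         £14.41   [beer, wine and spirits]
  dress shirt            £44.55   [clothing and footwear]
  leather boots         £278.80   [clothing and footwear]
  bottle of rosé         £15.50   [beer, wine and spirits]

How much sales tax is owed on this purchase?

Desk lamp £39.08: furniture → 5.5% → £2.15
Bottle of whiskey £26.21: beer, wine and spirits → 8% → £2.10
Sparkling wine £14.41: beer, wine and spirits → 8% → £1.15
Dress shirt £44.55: clothing and footwear, under £250.00 → 0% → £0.00
Leather boots £278.80: clothing and footwear, £250.00 or more → 10.5% → £29.27
Bottle of rosé £15.50: beer, wine and spirits → 8% → £1.24
Total tax = £2.15 + £2.10 + £1.15 + £29.27 + £1.24 = £35.91

£35.91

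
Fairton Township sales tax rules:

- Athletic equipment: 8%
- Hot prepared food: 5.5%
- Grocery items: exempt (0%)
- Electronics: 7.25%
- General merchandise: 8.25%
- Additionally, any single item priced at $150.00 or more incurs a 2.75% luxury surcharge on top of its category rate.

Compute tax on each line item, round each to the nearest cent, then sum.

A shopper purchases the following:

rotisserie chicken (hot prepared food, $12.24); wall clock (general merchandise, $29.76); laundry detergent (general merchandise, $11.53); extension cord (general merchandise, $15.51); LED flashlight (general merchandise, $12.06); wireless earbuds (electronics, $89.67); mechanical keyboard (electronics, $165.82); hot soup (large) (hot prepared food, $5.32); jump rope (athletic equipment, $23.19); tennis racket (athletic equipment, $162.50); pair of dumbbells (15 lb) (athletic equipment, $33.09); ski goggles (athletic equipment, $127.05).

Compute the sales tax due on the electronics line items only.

$23.08

Wireless earbuds $89.67: electronics → 7.25% → $6.50
Mechanical keyboard $165.82: electronics → 7.25% + 2.75% surcharge = 10% → $16.58
Tax on electronics = $6.50 + $16.58 = $23.08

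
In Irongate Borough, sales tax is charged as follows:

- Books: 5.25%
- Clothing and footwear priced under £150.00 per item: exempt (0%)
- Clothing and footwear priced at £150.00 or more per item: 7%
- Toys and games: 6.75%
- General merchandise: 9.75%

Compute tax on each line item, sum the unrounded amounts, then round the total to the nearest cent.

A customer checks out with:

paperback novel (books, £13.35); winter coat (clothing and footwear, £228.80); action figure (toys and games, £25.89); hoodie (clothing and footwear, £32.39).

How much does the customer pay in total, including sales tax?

Paperback novel £13.35: books → 5.25% → £0.700875
Winter coat £228.80: clothing and footwear, £150.00 or more → 7% → £16.016
Action figure £25.89: toys and games → 6.75% → £1.747575
Hoodie £32.39: clothing and footwear, under £150.00 → 0% → £0.00
Subtotal = £300.43; unrounded tax = £18.46445 → £18.46; total due = £318.89

£318.89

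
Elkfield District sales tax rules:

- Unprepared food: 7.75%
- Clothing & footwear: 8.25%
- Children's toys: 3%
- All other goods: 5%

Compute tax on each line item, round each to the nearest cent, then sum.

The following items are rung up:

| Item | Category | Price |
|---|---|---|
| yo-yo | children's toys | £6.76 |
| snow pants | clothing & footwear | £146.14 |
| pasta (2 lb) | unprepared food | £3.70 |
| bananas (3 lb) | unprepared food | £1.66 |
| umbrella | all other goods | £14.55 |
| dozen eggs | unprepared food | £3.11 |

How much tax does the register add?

£13.65

Yo-yo £6.76: children's toys → 3% → £0.20
Snow pants £146.14: clothing & footwear → 8.25% → £12.06
Pasta (2 lb) £3.70: unprepared food → 7.75% → £0.29
Bananas (3 lb) £1.66: unprepared food → 7.75% → £0.13
Umbrella £14.55: all other goods → 5% → £0.73
Dozen eggs £3.11: unprepared food → 7.75% → £0.24
Total tax = £0.20 + £12.06 + £0.29 + £0.13 + £0.73 + £0.24 = £13.65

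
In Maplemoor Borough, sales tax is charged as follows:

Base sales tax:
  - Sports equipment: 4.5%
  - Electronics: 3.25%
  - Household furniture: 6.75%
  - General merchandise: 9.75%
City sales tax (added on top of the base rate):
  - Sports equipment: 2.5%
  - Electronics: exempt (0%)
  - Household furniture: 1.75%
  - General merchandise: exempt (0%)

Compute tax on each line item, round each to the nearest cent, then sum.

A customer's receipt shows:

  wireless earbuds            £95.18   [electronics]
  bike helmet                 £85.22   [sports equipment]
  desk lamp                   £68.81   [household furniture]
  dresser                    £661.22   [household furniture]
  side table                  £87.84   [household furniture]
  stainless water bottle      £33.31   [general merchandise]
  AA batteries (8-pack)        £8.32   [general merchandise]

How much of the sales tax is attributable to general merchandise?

Stainless water bottle £33.31: general merchandise → 9.75% + 0% city = 9.75% → £3.25
AA batteries (8-pack) £8.32: general merchandise → 9.75% + 0% city = 9.75% → £0.81
Tax on general merchandise = £3.25 + £0.81 = £4.06

£4.06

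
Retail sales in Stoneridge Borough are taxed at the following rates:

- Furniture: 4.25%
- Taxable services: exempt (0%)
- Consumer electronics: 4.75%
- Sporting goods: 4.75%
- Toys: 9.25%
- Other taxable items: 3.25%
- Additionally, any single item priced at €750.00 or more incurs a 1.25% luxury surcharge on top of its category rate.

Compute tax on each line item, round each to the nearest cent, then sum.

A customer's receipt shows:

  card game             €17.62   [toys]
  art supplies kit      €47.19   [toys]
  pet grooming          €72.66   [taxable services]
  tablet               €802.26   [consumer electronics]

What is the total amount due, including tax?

Card game €17.62: toys → 9.25% → €1.63
Art supplies kit €47.19: toys → 9.25% → €4.37
Pet grooming €72.66: taxable services → 0% → €0.00
Tablet €802.26: consumer electronics → 4.75% + 1.25% surcharge = 6% → €48.14
Subtotal = €939.73; tax = €54.14; total due = €993.87

€993.87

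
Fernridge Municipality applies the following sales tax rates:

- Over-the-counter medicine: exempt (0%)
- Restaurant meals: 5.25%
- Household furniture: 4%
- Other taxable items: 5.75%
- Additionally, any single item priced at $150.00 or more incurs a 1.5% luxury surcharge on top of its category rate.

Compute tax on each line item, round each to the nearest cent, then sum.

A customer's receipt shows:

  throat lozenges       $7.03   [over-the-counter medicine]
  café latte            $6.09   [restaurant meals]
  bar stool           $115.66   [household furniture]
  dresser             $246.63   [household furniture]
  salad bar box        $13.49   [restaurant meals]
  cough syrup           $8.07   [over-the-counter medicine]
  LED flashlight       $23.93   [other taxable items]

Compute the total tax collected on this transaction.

$20.60

Throat lozenges $7.03: over-the-counter medicine → 0% → $0.00
Café latte $6.09: restaurant meals → 5.25% → $0.32
Bar stool $115.66: household furniture → 4% → $4.63
Dresser $246.63: household furniture → 4% + 1.5% surcharge = 5.5% → $13.56
Salad bar box $13.49: restaurant meals → 5.25% → $0.71
Cough syrup $8.07: over-the-counter medicine → 0% → $0.00
LED flashlight $23.93: other taxable items → 5.75% → $1.38
Total tax = $0.32 + $4.63 + $13.56 + $0.71 + $1.38 = $20.60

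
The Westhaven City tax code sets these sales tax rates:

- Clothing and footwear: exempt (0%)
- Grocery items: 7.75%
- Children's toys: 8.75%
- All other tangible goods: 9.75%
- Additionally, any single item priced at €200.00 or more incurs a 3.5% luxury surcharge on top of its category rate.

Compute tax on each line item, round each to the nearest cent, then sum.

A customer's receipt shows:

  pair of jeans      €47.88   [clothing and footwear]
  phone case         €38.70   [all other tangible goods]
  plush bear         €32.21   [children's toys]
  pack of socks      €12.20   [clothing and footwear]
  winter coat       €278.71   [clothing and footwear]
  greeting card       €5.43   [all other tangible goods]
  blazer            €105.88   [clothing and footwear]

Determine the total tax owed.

€16.87

Pair of jeans €47.88: clothing and footwear → 0% → €0.00
Phone case €38.70: all other tangible goods → 9.75% → €3.77
Plush bear €32.21: children's toys → 8.75% → €2.82
Pack of socks €12.20: clothing and footwear → 0% → €0.00
Winter coat €278.71: clothing and footwear → 0% + 3.5% surcharge = 3.5% → €9.75
Greeting card €5.43: all other tangible goods → 9.75% → €0.53
Blazer €105.88: clothing and footwear → 0% → €0.00
Total tax = €3.77 + €2.82 + €9.75 + €0.53 = €16.87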